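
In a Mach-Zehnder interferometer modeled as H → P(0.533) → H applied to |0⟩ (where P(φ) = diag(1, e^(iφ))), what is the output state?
(0.9306 + 0.2541i)|0⟩ + (0.06936 - 0.2541i)|1⟩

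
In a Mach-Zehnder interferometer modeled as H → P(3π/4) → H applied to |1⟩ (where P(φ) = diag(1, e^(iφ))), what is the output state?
(0.8536 - (1/√8)i)|0⟩ + (0.1464 + (1/√8)i)|1⟩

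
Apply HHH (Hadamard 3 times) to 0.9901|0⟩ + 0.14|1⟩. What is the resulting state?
0.7991|0⟩ + 0.6011|1⟩

H² = I, so H^3 = H: a single Hadamard. With (a, b) = (0.9901, 0.14), H gives ((a + b)/√2, (a − b)/√2) = (0.7991, 0.6011).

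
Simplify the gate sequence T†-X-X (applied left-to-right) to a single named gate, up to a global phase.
T†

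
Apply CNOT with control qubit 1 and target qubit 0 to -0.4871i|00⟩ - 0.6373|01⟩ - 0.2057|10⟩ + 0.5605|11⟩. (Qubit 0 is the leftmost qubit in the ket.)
-0.4871i|00⟩ + 0.5605|01⟩ - 0.2057|10⟩ - 0.6373|11⟩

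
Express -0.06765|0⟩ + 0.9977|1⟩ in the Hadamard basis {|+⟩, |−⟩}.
0.6576|+⟩ - 0.7533|−⟩

With |ψ⟩ = α|0⟩ + β|1⟩, the Hadamard-basis coefficients are ⟨+|ψ⟩ = (α + β)/√2 and ⟨−|ψ⟩ = (α − β)/√2.
Here α = -0.06765, β = 0.9977: (α + β)/√2 = 0.6576, (α − β)/√2 = -0.7533.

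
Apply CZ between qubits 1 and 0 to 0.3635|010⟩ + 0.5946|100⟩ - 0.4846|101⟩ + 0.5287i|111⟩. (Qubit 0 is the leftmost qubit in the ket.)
0.3635|010⟩ + 0.5946|100⟩ - 0.4846|101⟩ - 0.5287i|111⟩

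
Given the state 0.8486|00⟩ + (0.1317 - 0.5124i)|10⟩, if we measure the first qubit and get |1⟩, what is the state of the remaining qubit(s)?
(0.2489 - 0.9685i)|0⟩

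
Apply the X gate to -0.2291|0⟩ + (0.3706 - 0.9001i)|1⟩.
(0.3706 - 0.9001i)|0⟩ - 0.2291|1⟩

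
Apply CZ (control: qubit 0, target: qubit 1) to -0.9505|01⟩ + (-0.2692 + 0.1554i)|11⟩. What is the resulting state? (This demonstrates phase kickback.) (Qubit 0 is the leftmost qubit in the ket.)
-0.9505|01⟩ + (0.2692 - 0.1554i)|11⟩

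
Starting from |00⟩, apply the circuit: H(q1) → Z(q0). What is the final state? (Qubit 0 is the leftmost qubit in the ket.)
1/√2|00⟩ + 1/√2|01⟩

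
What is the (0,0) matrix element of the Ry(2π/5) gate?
0.809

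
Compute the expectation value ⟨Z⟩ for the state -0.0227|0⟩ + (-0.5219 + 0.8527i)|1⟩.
-0.999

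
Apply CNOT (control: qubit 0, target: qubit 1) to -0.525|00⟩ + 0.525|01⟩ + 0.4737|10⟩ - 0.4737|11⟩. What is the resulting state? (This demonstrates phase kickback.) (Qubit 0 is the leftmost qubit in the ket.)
-0.525|00⟩ + 0.525|01⟩ - 0.4737|10⟩ + 0.4737|11⟩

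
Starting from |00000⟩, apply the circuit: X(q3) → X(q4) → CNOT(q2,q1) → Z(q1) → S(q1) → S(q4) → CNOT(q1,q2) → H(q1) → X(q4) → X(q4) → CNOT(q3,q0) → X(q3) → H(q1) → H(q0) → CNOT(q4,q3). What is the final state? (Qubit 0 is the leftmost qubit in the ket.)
(1/√2)i|00011⟩ - (1/√2)i|10011⟩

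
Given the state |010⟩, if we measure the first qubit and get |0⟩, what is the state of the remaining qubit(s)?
|10⟩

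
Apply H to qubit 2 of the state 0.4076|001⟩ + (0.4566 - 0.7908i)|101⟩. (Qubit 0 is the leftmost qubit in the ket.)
0.2882|000⟩ - 0.2882|001⟩ + (0.3229 - 0.5592i)|100⟩ + (-0.3229 + 0.5592i)|101⟩

H on qubit 2 mixes each pair of kets that differ only in qubit 2: amplitudes (a, b) of (|…0…⟩, |…1…⟩) become ((a + b)/√2, (a − b)/√2). Kets absent from the input have amplitude 0.
(|000⟩, |001⟩): (a, b) = (0, 0.4076) → (0.2882, -0.2882)
(|100⟩, |101⟩): (a, b) = (0, (0.4566 - 0.7908i)) → ((0.3229 - 0.5592i), (-0.3229 + 0.5592i))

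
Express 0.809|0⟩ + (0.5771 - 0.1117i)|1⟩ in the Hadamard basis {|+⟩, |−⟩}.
(0.9801 - 0.07898i)|+⟩ + (0.164 + 0.07898i)|−⟩

With |ψ⟩ = α|0⟩ + β|1⟩, the Hadamard-basis coefficients are ⟨+|ψ⟩ = (α + β)/√2 and ⟨−|ψ⟩ = (α − β)/√2.
Here α = 0.809, β = (0.5771 - 0.1117i): (α + β)/√2 = (0.9801 - 0.07898i), (α − β)/√2 = (0.164 + 0.07898i).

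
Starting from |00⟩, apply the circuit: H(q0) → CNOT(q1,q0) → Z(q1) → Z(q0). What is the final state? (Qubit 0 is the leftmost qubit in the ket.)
1/√2|00⟩ - 1/√2|10⟩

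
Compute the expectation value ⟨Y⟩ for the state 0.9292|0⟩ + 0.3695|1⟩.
0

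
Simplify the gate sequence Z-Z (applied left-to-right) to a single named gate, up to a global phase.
I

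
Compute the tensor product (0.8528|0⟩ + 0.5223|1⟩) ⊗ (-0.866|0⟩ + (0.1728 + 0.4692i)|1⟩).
-0.7385|00⟩ + (0.1474 + 0.4001i)|01⟩ - 0.4523|10⟩ + (0.09025 + 0.2451i)|11⟩

amp(|b₁b₂…⟩) = product of the factor amplitudes for bits b₁, b₂, …; only kets whose every factor amplitude is nonzero survive.
|00⟩: (0.8528)(-0.866) = -0.7385
|01⟩: (0.8528)(0.1728 + 0.4692i) = (0.1474 + 0.4001i)
|10⟩: (0.5223)(-0.866) = -0.4523
|11⟩: (0.5223)(0.1728 + 0.4692i) = (0.09025 + 0.2451i)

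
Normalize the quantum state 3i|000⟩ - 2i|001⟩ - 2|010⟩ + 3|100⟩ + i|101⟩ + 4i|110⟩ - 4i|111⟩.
0.3906i|000⟩ - 0.2604i|001⟩ - 0.2604|010⟩ + 0.3906|100⟩ + 0.1302i|101⟩ + 0.5208i|110⟩ - 0.5208i|111⟩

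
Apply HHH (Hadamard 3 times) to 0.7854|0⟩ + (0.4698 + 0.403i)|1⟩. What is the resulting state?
(0.8876 + 0.285i)|0⟩ + (0.2232 - 0.285i)|1⟩

H² = I, so H^3 = H: a single Hadamard. With (a, b) = (0.7854, (0.4698 + 0.403i)), H gives ((a + b)/√2, (a − b)/√2) = ((0.8876 + 0.285i), (0.2232 - 0.285i)).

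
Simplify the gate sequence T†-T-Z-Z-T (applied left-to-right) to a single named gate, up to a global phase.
T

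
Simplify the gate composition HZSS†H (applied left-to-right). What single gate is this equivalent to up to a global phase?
X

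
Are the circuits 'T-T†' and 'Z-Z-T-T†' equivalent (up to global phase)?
Yes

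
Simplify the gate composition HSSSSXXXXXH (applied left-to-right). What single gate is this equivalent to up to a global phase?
Z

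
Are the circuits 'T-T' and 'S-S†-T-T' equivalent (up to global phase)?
Yes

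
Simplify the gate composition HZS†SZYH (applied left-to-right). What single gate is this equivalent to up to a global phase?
Y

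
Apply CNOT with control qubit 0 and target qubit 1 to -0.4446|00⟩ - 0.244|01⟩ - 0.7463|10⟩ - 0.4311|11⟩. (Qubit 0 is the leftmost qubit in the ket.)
-0.4446|00⟩ - 0.244|01⟩ - 0.4311|10⟩ - 0.7463|11⟩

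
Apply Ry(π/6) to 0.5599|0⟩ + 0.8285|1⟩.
0.3264|0⟩ + 0.9452|1⟩

Ry(π/6) = [[cos(θ/2), −sin(θ/2)], [sin(θ/2), cos(θ/2)]]; θ = π/6, cos(θ/2) ≈ 0.965926, sin(θ/2) ≈ 0.258819.
With a = amp(|0⟩) = 0.5599 and b = amp(|1⟩) = 0.8285:
new amp(|0⟩) = (0.965926)·a + (-0.258819)·b = 0.3264
new amp(|1⟩) = (0.258819)·a + (0.965926)·b = 0.9452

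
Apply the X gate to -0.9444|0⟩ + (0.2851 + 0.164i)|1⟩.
(0.2851 + 0.164i)|0⟩ - 0.9444|1⟩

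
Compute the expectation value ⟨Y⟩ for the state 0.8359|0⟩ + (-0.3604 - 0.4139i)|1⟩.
-0.692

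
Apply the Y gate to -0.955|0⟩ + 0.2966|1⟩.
-0.2966i|0⟩ - 0.955i|1⟩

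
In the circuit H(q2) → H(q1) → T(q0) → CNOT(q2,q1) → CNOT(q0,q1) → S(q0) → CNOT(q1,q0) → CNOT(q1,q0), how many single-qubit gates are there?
4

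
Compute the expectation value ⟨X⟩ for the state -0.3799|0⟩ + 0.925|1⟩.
-0.7028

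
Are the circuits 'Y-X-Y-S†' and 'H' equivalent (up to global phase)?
No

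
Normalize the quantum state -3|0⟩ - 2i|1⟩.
-0.8321|0⟩ - 0.5547i|1⟩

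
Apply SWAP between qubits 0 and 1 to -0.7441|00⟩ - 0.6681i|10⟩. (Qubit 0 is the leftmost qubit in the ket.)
-0.7441|00⟩ - 0.6681i|01⟩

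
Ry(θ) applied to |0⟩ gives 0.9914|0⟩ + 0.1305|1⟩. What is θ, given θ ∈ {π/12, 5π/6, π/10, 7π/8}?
π/12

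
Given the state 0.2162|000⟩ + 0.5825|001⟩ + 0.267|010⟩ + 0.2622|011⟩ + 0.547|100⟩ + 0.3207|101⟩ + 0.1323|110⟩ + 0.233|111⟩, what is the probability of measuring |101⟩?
0.1028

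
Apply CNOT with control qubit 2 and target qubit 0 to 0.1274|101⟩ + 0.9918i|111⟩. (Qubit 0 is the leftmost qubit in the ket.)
0.1274|001⟩ + 0.9918i|011⟩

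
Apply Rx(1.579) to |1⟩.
-0.71i|0⟩ + 0.7042|1⟩

Rx(1.579) = [[cos(θ/2), −i·sin(θ/2)], [−i·sin(θ/2), cos(θ/2)]]; θ = 1.579, cos(θ/2) ≈ 0.7042, sin(θ/2) ≈ 0.710001.
With a = amp(|0⟩) = 0 and b = amp(|1⟩) = 1:
new amp(|0⟩) = (0.7042)·a + (-0.710001i)·b = -0.71i
new amp(|1⟩) = (-0.710001i)·a + (0.7042)·b = 0.7042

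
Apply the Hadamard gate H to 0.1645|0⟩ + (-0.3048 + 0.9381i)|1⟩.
(-0.09921 + 0.6633i)|0⟩ + (0.3318 - 0.6633i)|1⟩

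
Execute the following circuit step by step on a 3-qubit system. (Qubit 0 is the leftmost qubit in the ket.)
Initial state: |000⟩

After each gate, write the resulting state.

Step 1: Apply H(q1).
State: 1/√2|000⟩ + 1/√2|010⟩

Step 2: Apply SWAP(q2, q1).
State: 1/√2|000⟩ + 1/√2|001⟩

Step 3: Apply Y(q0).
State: (1/√2)i|100⟩ + (1/√2)i|101⟩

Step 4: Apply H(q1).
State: (1/2)i|100⟩ + (1/2)i|101⟩ + (1/2)i|110⟩ + (1/2)i|111⟩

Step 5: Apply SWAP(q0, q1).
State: (1/2)i|010⟩ + (1/2)i|011⟩ + (1/2)i|110⟩ + (1/2)i|111⟩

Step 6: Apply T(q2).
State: (1/2)i|010⟩ + (-1/√8 + (1/√8)i)|011⟩ + (1/2)i|110⟩ + (-1/√8 + (1/√8)i)|111⟩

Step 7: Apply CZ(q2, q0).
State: (1/2)i|010⟩ + (-1/√8 + (1/√8)i)|011⟩ + (1/2)i|110⟩ + (1/√8 - (1/√8)i)|111⟩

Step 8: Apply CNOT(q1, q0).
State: (1/2)i|010⟩ + (1/√8 - (1/√8)i)|011⟩ + (1/2)i|110⟩ + (-1/√8 + (1/√8)i)|111⟩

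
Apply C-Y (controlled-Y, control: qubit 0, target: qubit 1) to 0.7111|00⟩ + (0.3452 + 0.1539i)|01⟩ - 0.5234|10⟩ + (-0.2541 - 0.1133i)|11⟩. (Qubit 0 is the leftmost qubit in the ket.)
0.7111|00⟩ + (0.3452 + 0.1539i)|01⟩ + (-0.1133 + 0.2541i)|10⟩ - 0.5234i|11⟩

C-Y leaves the control-|0⟩ kets |00⟩, |01⟩ unchanged and applies Y to qubit 1 on the control-|1⟩ pair (|10⟩, |11⟩).
Y = [[0, -i], [i, 0]].
With a = amp(|10⟩) = -0.5234 and b = amp(|11⟩) = (-0.2541 - 0.1133i):
new amp(|10⟩) = (-i)·b = (-0.1133 + 0.2541i)
new amp(|11⟩) = (i)·a = -0.5234i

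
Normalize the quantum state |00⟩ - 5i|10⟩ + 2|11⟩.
0.1826|00⟩ - 0.9129i|10⟩ + 0.3651|11⟩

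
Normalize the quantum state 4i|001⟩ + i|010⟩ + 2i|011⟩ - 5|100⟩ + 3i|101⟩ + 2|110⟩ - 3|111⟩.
0.4851i|001⟩ + 0.1213i|010⟩ + 0.2425i|011⟩ - 0.6063|100⟩ + 0.3638i|101⟩ + 0.2425|110⟩ - 0.3638|111⟩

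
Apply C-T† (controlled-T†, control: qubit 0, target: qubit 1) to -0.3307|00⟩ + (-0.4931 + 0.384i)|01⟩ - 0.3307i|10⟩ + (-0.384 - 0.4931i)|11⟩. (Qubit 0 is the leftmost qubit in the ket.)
-0.3307|00⟩ + (-0.4931 + 0.384i)|01⟩ - 0.3307i|10⟩ + (-0.6202 - 0.07715i)|11⟩

C-T† leaves the control-|0⟩ kets |00⟩, |01⟩ unchanged and applies T† to qubit 1 on the control-|1⟩ pair (|10⟩, |11⟩).
T† = [[1, 0], [0, (1/√2 - (1/√2)i)]].
With a = amp(|10⟩) = -0.3307i and b = amp(|11⟩) = (-0.384 - 0.4931i):
new amp(|10⟩) = (1)·a = -0.3307i
new amp(|11⟩) = (1/√2 - (1/√2)i)·b = (-0.6202 - 0.07715i)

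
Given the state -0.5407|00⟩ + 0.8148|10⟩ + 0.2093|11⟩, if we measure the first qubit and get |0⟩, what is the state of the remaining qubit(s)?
-|0⟩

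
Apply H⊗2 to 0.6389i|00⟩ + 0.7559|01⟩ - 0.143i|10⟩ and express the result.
(0.378 + 0.248i)|00⟩ + (-0.378 + 0.248i)|01⟩ + (0.378 + 0.391i)|10⟩ + (-0.378 + 0.391i)|11⟩

H⊗2 gives amp(|y⟩) = (1/2) Σ_x (−1)^(x·y) amp(|x⟩), where x·y is the number of positions in which both x and y have a 1.
|00⟩: (0.6389i + 0.7559 - 0.143i)/2 = (0.378 + 0.248i)
|01⟩: (0.6389i - 0.7559 - 0.143i)/2 = (-0.378 + 0.248i)
|10⟩: (0.6389i + 0.7559 + 0.143i)/2 = (0.378 + 0.391i)
|11⟩: (0.6389i - 0.7559 + 0.143i)/2 = (-0.378 + 0.391i)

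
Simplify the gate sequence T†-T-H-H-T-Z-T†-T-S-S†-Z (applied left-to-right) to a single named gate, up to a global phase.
T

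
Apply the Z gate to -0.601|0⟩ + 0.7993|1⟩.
-0.601|0⟩ - 0.7993|1⟩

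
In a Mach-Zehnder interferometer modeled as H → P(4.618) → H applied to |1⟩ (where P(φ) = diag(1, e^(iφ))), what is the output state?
(0.5471 + 0.4978i)|0⟩ + (0.4529 - 0.4978i)|1⟩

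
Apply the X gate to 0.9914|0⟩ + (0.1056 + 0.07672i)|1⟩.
(0.1056 + 0.07672i)|0⟩ + 0.9914|1⟩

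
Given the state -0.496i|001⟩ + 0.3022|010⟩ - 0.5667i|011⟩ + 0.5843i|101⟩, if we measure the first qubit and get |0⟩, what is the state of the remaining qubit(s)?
-0.6112i|01⟩ + 0.3724|10⟩ - 0.6984i|11⟩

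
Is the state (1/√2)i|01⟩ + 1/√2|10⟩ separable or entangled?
Entangled

Writing the state as a|00⟩ + b|01⟩ + c|10⟩ + d|11⟩, it is a product state iff ad − bc = 0.
Here (a, b, c, d) = (0, (1/√2)i, 1/√2, 0): ad − bc = (0)(0) − ((1/√2)i)(1/√2) = -(1/2)i ≠ 0, so the state is entangled.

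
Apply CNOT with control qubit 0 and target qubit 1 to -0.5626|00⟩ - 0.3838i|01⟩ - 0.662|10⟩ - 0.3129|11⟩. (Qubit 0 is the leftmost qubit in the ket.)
-0.5626|00⟩ - 0.3838i|01⟩ - 0.3129|10⟩ - 0.662|11⟩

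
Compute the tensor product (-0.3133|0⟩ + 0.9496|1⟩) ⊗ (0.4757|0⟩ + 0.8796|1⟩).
-0.149|00⟩ - 0.2756|01⟩ + 0.4517|10⟩ + 0.8353|11⟩

amp(|b₁b₂…⟩) = product of the factor amplitudes for bits b₁, b₂, …; only kets whose every factor amplitude is nonzero survive.
|00⟩: (-0.3133)(0.4757) = -0.149
|01⟩: (-0.3133)(0.8796) = -0.2756
|10⟩: (0.9496)(0.4757) = 0.4517
|11⟩: (0.9496)(0.8796) = 0.8353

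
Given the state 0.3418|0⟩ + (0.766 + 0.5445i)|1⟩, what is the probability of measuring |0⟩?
0.1168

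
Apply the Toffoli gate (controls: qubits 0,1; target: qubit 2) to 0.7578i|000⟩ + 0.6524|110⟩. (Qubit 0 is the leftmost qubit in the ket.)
0.7578i|000⟩ + 0.6524|111⟩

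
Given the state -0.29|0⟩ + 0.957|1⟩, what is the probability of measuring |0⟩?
0.0841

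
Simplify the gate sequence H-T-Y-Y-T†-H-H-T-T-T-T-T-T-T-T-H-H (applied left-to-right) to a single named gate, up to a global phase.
H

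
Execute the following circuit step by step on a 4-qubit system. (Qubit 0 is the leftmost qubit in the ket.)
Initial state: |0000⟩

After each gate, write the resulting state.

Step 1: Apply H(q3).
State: 1/√2|0000⟩ + 1/√2|0001⟩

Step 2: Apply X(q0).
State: 1/√2|1000⟩ + 1/√2|1001⟩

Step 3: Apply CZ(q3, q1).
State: 1/√2|1000⟩ + 1/√2|1001⟩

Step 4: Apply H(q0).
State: 1/2|0000⟩ + 1/2|0001⟩ - 1/2|1000⟩ - 1/2|1001⟩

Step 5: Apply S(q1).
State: 1/2|0000⟩ + 1/2|0001⟩ - 1/2|1000⟩ - 1/2|1001⟩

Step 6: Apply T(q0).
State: 1/2|0000⟩ + 1/2|0001⟩ + (-1/√8 - (1/√8)i)|1000⟩ + (-1/√8 - (1/√8)i)|1001⟩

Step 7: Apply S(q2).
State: 1/2|0000⟩ + 1/2|0001⟩ + (-1/√8 - (1/√8)i)|1000⟩ + (-1/√8 - (1/√8)i)|1001⟩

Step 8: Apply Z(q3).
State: 1/2|0000⟩ - 1/2|0001⟩ + (-1/√8 - (1/√8)i)|1000⟩ + (1/√8 + (1/√8)i)|1001⟩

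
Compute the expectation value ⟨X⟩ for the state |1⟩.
0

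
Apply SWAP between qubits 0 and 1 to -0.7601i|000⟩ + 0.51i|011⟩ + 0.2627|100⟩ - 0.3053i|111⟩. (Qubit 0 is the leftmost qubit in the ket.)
-0.7601i|000⟩ + 0.2627|010⟩ + 0.51i|101⟩ - 0.3053i|111⟩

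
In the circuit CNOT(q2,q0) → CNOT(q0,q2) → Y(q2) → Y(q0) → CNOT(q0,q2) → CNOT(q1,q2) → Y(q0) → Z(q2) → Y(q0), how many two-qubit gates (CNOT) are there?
4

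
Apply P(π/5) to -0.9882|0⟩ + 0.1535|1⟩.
-0.9882|0⟩ + (0.1242 + 0.09023i)|1⟩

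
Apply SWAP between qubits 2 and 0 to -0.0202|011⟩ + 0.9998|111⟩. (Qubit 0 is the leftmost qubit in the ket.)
-0.0202|110⟩ + 0.9998|111⟩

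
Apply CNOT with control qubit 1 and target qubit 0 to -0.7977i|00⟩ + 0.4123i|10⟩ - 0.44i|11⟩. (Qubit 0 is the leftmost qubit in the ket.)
-0.7977i|00⟩ - 0.44i|01⟩ + 0.4123i|10⟩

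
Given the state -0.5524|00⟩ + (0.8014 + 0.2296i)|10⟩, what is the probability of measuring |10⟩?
0.695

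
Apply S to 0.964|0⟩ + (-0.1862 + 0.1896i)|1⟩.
0.964|0⟩ + (-0.1896 - 0.1862i)|1⟩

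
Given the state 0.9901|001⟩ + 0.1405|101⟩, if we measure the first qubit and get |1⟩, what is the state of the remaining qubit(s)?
|01⟩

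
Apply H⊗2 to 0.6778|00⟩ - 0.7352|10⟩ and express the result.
-0.0287|00⟩ - 0.0287|01⟩ + 0.7065|10⟩ + 0.7065|11⟩

H⊗2 gives amp(|y⟩) = (1/2) Σ_x (−1)^(x·y) amp(|x⟩), where x·y is the number of positions in which both x and y have a 1.
|00⟩: (0.6778 - 0.7352)/2 = -0.0287
|01⟩: (0.6778 - 0.7352)/2 = -0.0287
|10⟩: (0.6778 + 0.7352)/2 = 0.7065
|11⟩: (0.6778 + 0.7352)/2 = 0.7065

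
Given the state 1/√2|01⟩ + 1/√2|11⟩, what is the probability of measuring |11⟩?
1/2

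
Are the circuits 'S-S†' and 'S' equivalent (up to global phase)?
No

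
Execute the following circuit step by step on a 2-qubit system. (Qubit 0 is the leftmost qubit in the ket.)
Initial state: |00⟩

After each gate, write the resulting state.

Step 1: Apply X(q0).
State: |10⟩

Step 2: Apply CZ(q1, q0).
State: |10⟩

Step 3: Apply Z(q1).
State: |10⟩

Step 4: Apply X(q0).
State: |00⟩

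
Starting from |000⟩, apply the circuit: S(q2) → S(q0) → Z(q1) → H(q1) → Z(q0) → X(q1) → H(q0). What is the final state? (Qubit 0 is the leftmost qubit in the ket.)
1/2|000⟩ + 1/2|010⟩ + 1/2|100⟩ + 1/2|110⟩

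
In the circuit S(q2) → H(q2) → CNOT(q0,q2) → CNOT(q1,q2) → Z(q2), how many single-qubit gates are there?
3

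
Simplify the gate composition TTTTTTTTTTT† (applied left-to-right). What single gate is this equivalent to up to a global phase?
T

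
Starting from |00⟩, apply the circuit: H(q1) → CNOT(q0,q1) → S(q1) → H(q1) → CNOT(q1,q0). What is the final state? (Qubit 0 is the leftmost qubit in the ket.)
(1/2 + (1/2)i)|00⟩ + (1/2 - (1/2)i)|11⟩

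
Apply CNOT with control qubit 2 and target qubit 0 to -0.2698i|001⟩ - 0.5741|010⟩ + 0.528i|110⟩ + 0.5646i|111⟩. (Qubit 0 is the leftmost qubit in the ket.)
-0.5741|010⟩ + 0.5646i|011⟩ - 0.2698i|101⟩ + 0.528i|110⟩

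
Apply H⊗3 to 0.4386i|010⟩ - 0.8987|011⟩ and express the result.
(-0.3177 + 0.1551i)|000⟩ + (0.3177 + 0.1551i)|001⟩ + (0.3177 - 0.1551i)|010⟩ + (-0.3177 - 0.1551i)|011⟩ + (-0.3177 + 0.1551i)|100⟩ + (0.3177 + 0.1551i)|101⟩ + (0.3177 - 0.1551i)|110⟩ + (-0.3177 - 0.1551i)|111⟩

H⊗3 gives amp(|y⟩) = (1/2√2) Σ_x (−1)^(x·y) amp(|x⟩), where x·y is the number of positions in which both x and y have a 1.
|000⟩: (0.4386i - 0.8987)/(2√2) = (-0.3177 + 0.1551i)
|001⟩: (0.4386i + 0.8987)/(2√2) = (0.3177 + 0.1551i)
|010⟩: (-0.4386i + 0.8987)/(2√2) = (0.3177 - 0.1551i)
|011⟩: (-0.4386i - 0.8987)/(2√2) = (-0.3177 - 0.1551i)
|100⟩: (0.4386i - 0.8987)/(2√2) = (-0.3177 + 0.1551i)
|101⟩: (0.4386i + 0.8987)/(2√2) = (0.3177 + 0.1551i)
|110⟩: (-0.4386i + 0.8987)/(2√2) = (0.3177 - 0.1551i)
|111⟩: (-0.4386i - 0.8987)/(2√2) = (-0.3177 - 0.1551i)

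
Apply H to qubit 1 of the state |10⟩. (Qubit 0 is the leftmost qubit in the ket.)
1/√2|10⟩ + 1/√2|11⟩

H on qubit 1 mixes each pair of kets that differ only in qubit 1: amplitudes (a, b) of (|…0…⟩, |…1…⟩) become ((a + b)/√2, (a − b)/√2). Kets absent from the input have amplitude 0.
(|10⟩, |11⟩): (a, b) = (1, 0) → (1/√2, 1/√2)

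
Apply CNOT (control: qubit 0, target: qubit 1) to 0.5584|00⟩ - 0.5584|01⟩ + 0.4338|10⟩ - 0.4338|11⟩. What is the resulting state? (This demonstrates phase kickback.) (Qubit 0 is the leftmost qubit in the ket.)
0.5584|00⟩ - 0.5584|01⟩ - 0.4338|10⟩ + 0.4338|11⟩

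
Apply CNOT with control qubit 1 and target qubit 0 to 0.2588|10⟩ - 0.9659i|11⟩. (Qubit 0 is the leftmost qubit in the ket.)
-0.9659i|01⟩ + 0.2588|10⟩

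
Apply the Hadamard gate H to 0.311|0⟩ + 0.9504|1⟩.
0.8919|0⟩ - 0.4521|1⟩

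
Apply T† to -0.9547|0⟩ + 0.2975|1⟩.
-0.9547|0⟩ + (0.2104 - 0.2104i)|1⟩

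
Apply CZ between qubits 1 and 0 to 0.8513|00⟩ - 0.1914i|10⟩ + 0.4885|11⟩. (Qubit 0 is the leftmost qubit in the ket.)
0.8513|00⟩ - 0.1914i|10⟩ - 0.4885|11⟩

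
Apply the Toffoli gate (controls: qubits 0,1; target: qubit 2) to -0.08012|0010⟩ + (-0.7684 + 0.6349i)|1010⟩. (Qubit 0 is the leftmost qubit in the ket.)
-0.08012|0010⟩ + (-0.7684 + 0.6349i)|1010⟩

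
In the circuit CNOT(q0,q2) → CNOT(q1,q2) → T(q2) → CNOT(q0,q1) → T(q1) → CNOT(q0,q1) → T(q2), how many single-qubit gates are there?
3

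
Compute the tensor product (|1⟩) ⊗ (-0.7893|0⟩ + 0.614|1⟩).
-0.7893|10⟩ + 0.614|11⟩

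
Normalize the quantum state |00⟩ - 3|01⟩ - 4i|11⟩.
0.1961|00⟩ - 0.5883|01⟩ - 0.7845i|11⟩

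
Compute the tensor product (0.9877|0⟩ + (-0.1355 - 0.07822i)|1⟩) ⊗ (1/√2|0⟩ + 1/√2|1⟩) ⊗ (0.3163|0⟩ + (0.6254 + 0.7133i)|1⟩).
0.2209|000⟩ + (0.4368 + 0.4982i)|001⟩ + 0.2209|010⟩ + (0.4368 + 0.4982i)|011⟩ + (-0.03031 - 0.01749i)|100⟩ + (-0.02047 - 0.1029i)|101⟩ + (-0.03031 - 0.01749i)|110⟩ + (-0.02047 - 0.1029i)|111⟩

amp(|b₁b₂…⟩) = product of the factor amplitudes for bits b₁, b₂, …; only kets whose every factor amplitude is nonzero survive.
|000⟩: (0.9877)(1/√2)(0.3163) = 0.2209
|001⟩: (0.9877)(1/√2)(0.6254 + 0.7133i) = (0.4368 + 0.4982i)
|010⟩: (0.9877)(1/√2)(0.3163) = 0.2209
|011⟩: (0.9877)(1/√2)(0.6254 + 0.7133i) = (0.4368 + 0.4982i)
|100⟩: (-0.1355 - 0.07822i)(1/√2)(0.3163) = (-0.03031 - 0.01749i)
|101⟩: (-0.1355 - 0.07822i)(1/√2)(0.6254 + 0.7133i) = (-0.02047 - 0.1029i)
|110⟩: (-0.1355 - 0.07822i)(1/√2)(0.3163) = (-0.03031 - 0.01749i)
|111⟩: (-0.1355 - 0.07822i)(1/√2)(0.6254 + 0.7133i) = (-0.02047 - 0.1029i)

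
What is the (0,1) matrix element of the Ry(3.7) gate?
-0.9613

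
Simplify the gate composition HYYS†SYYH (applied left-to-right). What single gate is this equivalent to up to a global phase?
I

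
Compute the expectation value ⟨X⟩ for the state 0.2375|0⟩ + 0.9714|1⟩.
0.4614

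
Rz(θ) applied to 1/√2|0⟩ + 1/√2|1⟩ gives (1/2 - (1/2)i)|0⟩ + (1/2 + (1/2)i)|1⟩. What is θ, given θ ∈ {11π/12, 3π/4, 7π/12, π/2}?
π/2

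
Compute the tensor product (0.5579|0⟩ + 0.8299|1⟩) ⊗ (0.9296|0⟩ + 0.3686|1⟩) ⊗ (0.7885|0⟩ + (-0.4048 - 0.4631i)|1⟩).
0.4089|000⟩ + (-0.2099 - 0.2402i)|001⟩ + 0.1621|010⟩ + (-0.08324 - 0.09523i)|011⟩ + 0.6083|100⟩ + (-0.3123 - 0.3573i)|101⟩ + 0.2412|110⟩ + (-0.1238 - 0.1417i)|111⟩

amp(|b₁b₂…⟩) = product of the factor amplitudes for bits b₁, b₂, …; only kets whose every factor amplitude is nonzero survive.
|000⟩: (0.5579)(0.9296)(0.7885) = 0.4089
|001⟩: (0.5579)(0.9296)(-0.4048 - 0.4631i) = (-0.2099 - 0.2402i)
|010⟩: (0.5579)(0.3686)(0.7885) = 0.1621
|011⟩: (0.5579)(0.3686)(-0.4048 - 0.4631i) = (-0.08324 - 0.09523i)
|100⟩: (0.8299)(0.9296)(0.7885) = 0.6083
|101⟩: (0.8299)(0.9296)(-0.4048 - 0.4631i) = (-0.3123 - 0.3573i)
|110⟩: (0.8299)(0.3686)(0.7885) = 0.2412
|111⟩: (0.8299)(0.3686)(-0.4048 - 0.4631i) = (-0.1238 - 0.1417i)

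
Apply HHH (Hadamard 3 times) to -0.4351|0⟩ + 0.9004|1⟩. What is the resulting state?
0.329|0⟩ - 0.9443|1⟩

H² = I, so H^3 = H: a single Hadamard. With (a, b) = (-0.4351, 0.9004), H gives ((a + b)/√2, (a − b)/√2) = (0.329, -0.9443).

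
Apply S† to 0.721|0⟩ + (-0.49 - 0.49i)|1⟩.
0.721|0⟩ + (-0.49 + 0.49i)|1⟩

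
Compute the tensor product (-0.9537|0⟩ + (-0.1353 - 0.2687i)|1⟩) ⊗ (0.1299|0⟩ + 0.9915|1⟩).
-0.1239|00⟩ - 0.9456|01⟩ + (-0.01758 - 0.0349i)|10⟩ + (-0.1341 - 0.2664i)|11⟩

amp(|b₁b₂…⟩) = product of the factor amplitudes for bits b₁, b₂, …; only kets whose every factor amplitude is nonzero survive.
|00⟩: (-0.9537)(0.1299) = -0.1239
|01⟩: (-0.9537)(0.9915) = -0.9456
|10⟩: (-0.1353 - 0.2687i)(0.1299) = (-0.01758 - 0.0349i)
|11⟩: (-0.1353 - 0.2687i)(0.9915) = (-0.1341 - 0.2664i)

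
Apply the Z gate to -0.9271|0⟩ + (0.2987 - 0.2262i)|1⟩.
-0.9271|0⟩ + (-0.2987 + 0.2262i)|1⟩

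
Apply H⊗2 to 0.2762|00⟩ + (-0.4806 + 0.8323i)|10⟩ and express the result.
(-0.1022 + 0.4162i)|00⟩ + (-0.1022 + 0.4162i)|01⟩ + (0.3784 - 0.4162i)|10⟩ + (0.3784 - 0.4162i)|11⟩

H⊗2 gives amp(|y⟩) = (1/2) Σ_x (−1)^(x·y) amp(|x⟩), where x·y is the number of positions in which both x and y have a 1.
|00⟩: (0.2762 + (-0.4806 + 0.8323i))/2 = (-0.1022 + 0.4162i)
|01⟩: (0.2762 + (-0.4806 + 0.8323i))/2 = (-0.1022 + 0.4162i)
|10⟩: (0.2762 - (-0.4806 + 0.8323i))/2 = (0.3784 - 0.4162i)
|11⟩: (0.2762 - (-0.4806 + 0.8323i))/2 = (0.3784 - 0.4162i)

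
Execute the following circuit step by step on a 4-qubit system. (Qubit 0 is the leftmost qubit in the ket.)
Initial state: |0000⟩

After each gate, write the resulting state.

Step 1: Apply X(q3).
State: |0001⟩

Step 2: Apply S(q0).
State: |0001⟩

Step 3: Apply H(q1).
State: 1/√2|0001⟩ + 1/√2|0101⟩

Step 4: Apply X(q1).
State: 1/√2|0001⟩ + 1/√2|0101⟩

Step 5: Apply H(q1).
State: |0001⟩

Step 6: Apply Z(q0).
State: |0001⟩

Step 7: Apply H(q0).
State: 1/√2|0001⟩ + 1/√2|1001⟩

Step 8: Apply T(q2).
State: 1/√2|0001⟩ + 1/√2|1001⟩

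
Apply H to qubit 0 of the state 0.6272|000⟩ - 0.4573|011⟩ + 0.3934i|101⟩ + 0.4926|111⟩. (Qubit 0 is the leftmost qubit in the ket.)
0.4435|000⟩ + 0.2782i|001⟩ + 0.02496|011⟩ + 0.4435|100⟩ - 0.2782i|101⟩ - 0.6717|111⟩

H on qubit 0 mixes each pair of kets that differ only in qubit 0: amplitudes (a, b) of (|…0…⟩, |…1…⟩) become ((a + b)/√2, (a − b)/√2). Kets absent from the input have amplitude 0.
(|000⟩, |100⟩): (a, b) = (0.6272, 0) → (0.4435, 0.4435)
(|001⟩, |101⟩): (a, b) = (0, 0.3934i) → (0.2782i, -0.2782i)
(|011⟩, |111⟩): (a, b) = (-0.4573, 0.4926) → (0.02496, -0.6717)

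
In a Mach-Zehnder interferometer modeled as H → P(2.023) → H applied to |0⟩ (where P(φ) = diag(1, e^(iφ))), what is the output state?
(0.2815 + 0.4497i)|0⟩ + (0.7185 - 0.4497i)|1⟩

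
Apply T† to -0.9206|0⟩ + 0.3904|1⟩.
-0.9206|0⟩ + (0.2761 - 0.2761i)|1⟩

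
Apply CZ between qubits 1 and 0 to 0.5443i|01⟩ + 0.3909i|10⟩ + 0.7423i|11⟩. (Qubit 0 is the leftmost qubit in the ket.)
0.5443i|01⟩ + 0.3909i|10⟩ - 0.7423i|11⟩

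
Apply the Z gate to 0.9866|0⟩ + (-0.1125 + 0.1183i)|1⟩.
0.9866|0⟩ + (0.1125 - 0.1183i)|1⟩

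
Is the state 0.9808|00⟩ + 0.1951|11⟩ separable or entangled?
Entangled

Writing the state as a|00⟩ + b|01⟩ + c|10⟩ + d|11⟩, it is a product state iff ad − bc = 0.
Here (a, b, c, d) = (0.9808, 0, 0, 0.1951): ad − bc = (0.9808)(0.1951) − (0)(0) = 0.1914 ≠ 0, so the state is entangled.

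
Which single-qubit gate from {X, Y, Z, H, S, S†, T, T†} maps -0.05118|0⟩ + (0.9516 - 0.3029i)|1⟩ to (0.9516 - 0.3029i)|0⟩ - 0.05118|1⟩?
X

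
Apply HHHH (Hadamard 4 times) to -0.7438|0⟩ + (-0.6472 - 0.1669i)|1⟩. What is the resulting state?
-0.7438|0⟩ + (-0.6472 - 0.1669i)|1⟩

H² = I, so an even number of Hadamards cancels: H^4 = I and the state is unchanged.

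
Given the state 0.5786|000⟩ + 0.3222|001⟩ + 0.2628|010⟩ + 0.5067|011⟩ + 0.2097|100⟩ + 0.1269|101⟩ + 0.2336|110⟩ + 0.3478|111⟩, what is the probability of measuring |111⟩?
0.121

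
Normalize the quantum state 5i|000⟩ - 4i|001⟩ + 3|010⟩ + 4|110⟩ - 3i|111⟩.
(1/√3)i|000⟩ - 0.4619i|001⟩ + 0.3464|010⟩ + 0.4619|110⟩ - 0.3464i|111⟩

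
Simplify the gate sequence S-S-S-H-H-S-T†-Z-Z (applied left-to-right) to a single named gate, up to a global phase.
T†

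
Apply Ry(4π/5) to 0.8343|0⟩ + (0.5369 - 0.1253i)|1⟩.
(-0.2528 + 0.1192i)|0⟩ + (0.9594 - 0.03872i)|1⟩

Ry(4π/5) = [[cos(θ/2), −sin(θ/2)], [sin(θ/2), cos(θ/2)]]; θ = 4π/5, cos(θ/2) ≈ 0.309017, sin(θ/2) ≈ 0.951057.
With a = amp(|0⟩) = 0.8343 and b = amp(|1⟩) = (0.5369 - 0.1253i):
new amp(|0⟩) = (0.309017)·a + (-0.951057)·b = (-0.2528 + 0.1192i)
new amp(|1⟩) = (0.951057)·a + (0.309017)·b = (0.9594 - 0.03872i)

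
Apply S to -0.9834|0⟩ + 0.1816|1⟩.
-0.9834|0⟩ + 0.1816i|1⟩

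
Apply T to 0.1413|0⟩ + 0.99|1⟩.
0.1413|0⟩ + (0.7 + 0.7i)|1⟩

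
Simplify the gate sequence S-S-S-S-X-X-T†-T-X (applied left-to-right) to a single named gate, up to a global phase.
X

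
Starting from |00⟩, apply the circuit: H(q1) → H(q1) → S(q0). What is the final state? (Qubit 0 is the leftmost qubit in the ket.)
|00⟩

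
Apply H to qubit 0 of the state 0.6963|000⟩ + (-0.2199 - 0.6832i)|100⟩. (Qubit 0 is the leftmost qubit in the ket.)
(0.3369 - 0.4831i)|000⟩ + (0.6479 + 0.4831i)|100⟩

H on qubit 0 mixes each pair of kets that differ only in qubit 0: amplitudes (a, b) of (|…0…⟩, |…1…⟩) become ((a + b)/√2, (a − b)/√2). Kets absent from the input have amplitude 0.
(|000⟩, |100⟩): (a, b) = (0.6963, (-0.2199 - 0.6832i)) → ((0.3369 - 0.4831i), (0.6479 + 0.4831i))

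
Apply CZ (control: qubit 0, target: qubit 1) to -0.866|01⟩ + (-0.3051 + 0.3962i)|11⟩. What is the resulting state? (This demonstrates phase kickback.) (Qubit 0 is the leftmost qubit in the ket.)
-0.866|01⟩ + (0.3051 - 0.3962i)|11⟩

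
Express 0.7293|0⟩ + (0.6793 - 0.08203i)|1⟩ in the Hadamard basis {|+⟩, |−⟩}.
(0.996 - 0.058i)|+⟩ + (0.03536 + 0.058i)|−⟩

With |ψ⟩ = α|0⟩ + β|1⟩, the Hadamard-basis coefficients are ⟨+|ψ⟩ = (α + β)/√2 and ⟨−|ψ⟩ = (α − β)/√2.
Here α = 0.7293, β = (0.6793 - 0.08203i): (α + β)/√2 = (0.996 - 0.058i), (α − β)/√2 = (0.03536 + 0.058i).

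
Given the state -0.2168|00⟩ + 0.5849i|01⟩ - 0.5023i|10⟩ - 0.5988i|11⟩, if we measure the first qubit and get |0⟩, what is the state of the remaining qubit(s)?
-0.3476|0⟩ + 0.9377i|1⟩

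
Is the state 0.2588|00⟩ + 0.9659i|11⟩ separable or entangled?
Entangled

Writing the state as a|00⟩ + b|01⟩ + c|10⟩ + d|11⟩, it is a product state iff ad − bc = 0.
Here (a, b, c, d) = (0.2588, 0, 0, 0.9659i): ad − bc = (0.2588)(0.9659i) − (0)(0) = 0.25i ≠ 0, so the state is entangled.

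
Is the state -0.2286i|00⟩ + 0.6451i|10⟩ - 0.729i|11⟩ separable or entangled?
Entangled

Writing the state as a|00⟩ + b|01⟩ + c|10⟩ + d|11⟩, it is a product state iff ad − bc = 0.
Here (a, b, c, d) = (-0.2286i, 0, 0.6451i, -0.729i): ad − bc = (-0.2286i)(-0.729i) − (0)(0.6451i) = -0.1666 ≠ 0, so the state is entangled.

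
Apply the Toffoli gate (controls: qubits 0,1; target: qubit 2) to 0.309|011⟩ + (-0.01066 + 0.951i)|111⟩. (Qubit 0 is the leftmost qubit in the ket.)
0.309|011⟩ + (-0.01066 + 0.951i)|110⟩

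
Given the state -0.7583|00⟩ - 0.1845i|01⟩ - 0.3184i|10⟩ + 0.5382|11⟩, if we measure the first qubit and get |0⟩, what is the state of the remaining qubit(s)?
-0.9717|0⟩ - 0.2364i|1⟩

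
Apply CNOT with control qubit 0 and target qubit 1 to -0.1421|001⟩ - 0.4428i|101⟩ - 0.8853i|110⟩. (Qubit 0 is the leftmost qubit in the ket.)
-0.1421|001⟩ - 0.8853i|100⟩ - 0.4428i|111⟩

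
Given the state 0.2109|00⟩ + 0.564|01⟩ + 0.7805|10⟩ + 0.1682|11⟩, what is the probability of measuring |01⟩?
0.3181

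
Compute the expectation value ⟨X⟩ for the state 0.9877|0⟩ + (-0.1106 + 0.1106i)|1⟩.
-0.2185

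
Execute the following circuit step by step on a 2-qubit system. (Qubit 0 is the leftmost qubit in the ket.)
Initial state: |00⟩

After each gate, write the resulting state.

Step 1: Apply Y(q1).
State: i|01⟩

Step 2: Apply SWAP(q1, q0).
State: i|10⟩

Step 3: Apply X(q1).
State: i|11⟩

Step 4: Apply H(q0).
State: (1/√2)i|01⟩ - (1/√2)i|11⟩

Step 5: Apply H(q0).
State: i|11⟩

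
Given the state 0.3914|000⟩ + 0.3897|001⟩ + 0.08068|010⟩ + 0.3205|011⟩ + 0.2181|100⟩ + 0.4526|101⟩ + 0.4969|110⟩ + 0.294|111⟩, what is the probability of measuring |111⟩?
0.08644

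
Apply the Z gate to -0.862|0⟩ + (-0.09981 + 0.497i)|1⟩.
-0.862|0⟩ + (0.09981 - 0.497i)|1⟩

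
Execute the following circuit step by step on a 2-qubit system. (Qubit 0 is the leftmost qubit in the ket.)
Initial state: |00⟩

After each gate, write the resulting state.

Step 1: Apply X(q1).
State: |01⟩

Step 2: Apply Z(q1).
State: -|01⟩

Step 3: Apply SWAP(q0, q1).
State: -|10⟩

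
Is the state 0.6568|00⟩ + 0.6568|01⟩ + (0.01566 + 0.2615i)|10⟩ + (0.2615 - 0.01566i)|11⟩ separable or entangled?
Entangled

Writing the state as a|00⟩ + b|01⟩ + c|10⟩ + d|11⟩, it is a product state iff ad − bc = 0.
Here (a, b, c, d) = (0.6568, 0.6568, (0.01566 + 0.2615i), (0.2615 - 0.01566i)): ad − bc = (0.6568)(0.2615 - 0.01566i) − (0.6568)(0.01566 + 0.2615i) = (0.1615 - 0.182i) ≠ 0, so the state is entangled.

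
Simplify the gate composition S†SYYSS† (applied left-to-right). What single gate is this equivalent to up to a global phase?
I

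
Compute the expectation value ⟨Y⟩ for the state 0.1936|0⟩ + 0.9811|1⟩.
0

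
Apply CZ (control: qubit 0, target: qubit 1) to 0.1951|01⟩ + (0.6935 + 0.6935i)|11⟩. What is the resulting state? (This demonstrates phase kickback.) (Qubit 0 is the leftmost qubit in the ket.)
0.1951|01⟩ + (-0.6935 - 0.6935i)|11⟩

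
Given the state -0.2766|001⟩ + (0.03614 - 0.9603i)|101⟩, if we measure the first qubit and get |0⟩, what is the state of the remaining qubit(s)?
-|01⟩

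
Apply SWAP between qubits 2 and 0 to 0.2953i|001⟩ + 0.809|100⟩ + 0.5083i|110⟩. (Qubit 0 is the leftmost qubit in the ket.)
0.809|001⟩ + 0.5083i|011⟩ + 0.2953i|100⟩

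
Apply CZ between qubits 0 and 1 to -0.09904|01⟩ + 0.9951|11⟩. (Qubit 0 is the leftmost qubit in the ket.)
-0.09904|01⟩ - 0.9951|11⟩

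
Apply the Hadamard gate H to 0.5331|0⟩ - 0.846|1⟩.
-0.2213|0⟩ + 0.9752|1⟩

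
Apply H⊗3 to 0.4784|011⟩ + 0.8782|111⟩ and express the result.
0.4796|000⟩ - 0.4796|001⟩ - 0.4796|010⟩ + 0.4796|011⟩ - 0.1414|100⟩ + 0.1414|101⟩ + 0.1414|110⟩ - 0.1414|111⟩

H⊗3 gives amp(|y⟩) = (1/2√2) Σ_x (−1)^(x·y) amp(|x⟩), where x·y is the number of positions in which both x and y have a 1.
|000⟩: (0.4784 + 0.8782)/(2√2) = 0.4796
|001⟩: (-0.4784 - 0.8782)/(2√2) = -0.4796
|010⟩: (-0.4784 - 0.8782)/(2√2) = -0.4796
|011⟩: (0.4784 + 0.8782)/(2√2) = 0.4796
|100⟩: (0.4784 - 0.8782)/(2√2) = -0.1414
|101⟩: (-0.4784 + 0.8782)/(2√2) = 0.1414
|110⟩: (-0.4784 + 0.8782)/(2√2) = 0.1414
|111⟩: (0.4784 - 0.8782)/(2√2) = -0.1414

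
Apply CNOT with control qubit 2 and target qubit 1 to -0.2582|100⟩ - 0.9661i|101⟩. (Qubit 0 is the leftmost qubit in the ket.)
-0.2582|100⟩ - 0.9661i|111⟩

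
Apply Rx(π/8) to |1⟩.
-0.1951i|0⟩ + 0.9808|1⟩

Rx(π/8) = [[cos(θ/2), −i·sin(θ/2)], [−i·sin(θ/2), cos(θ/2)]]; θ = π/8, cos(θ/2) ≈ 0.980785, sin(θ/2) ≈ 0.19509.
With a = amp(|0⟩) = 0 and b = amp(|1⟩) = 1:
new amp(|0⟩) = (0.980785)·a + (-0.19509i)·b = -0.1951i
new amp(|1⟩) = (-0.19509i)·a + (0.980785)·b = 0.9808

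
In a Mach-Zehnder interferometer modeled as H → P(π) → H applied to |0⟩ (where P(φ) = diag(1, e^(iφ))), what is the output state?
|1⟩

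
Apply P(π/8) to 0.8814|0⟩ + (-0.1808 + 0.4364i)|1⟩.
0.8814|0⟩ + (-0.334 + 0.334i)|1⟩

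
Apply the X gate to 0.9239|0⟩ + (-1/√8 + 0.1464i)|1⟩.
(-1/√8 + 0.1464i)|0⟩ + 0.9239|1⟩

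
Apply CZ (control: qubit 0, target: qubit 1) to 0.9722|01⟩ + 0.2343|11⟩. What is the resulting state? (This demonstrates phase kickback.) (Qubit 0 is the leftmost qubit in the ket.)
0.9722|01⟩ - 0.2343|11⟩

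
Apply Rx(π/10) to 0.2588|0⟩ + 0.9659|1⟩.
(0.2556 - 0.1511i)|0⟩ + (0.954 - 0.04049i)|1⟩

Rx(π/10) = [[cos(θ/2), −i·sin(θ/2)], [−i·sin(θ/2), cos(θ/2)]]; θ = π/10, cos(θ/2) ≈ 0.987688, sin(θ/2) ≈ 0.156434.
With a = amp(|0⟩) = 0.2588 and b = amp(|1⟩) = 0.9659:
new amp(|0⟩) = (0.987688)·a + (-0.156434i)·b = (0.2556 - 0.1511i)
new amp(|1⟩) = (-0.156434i)·a + (0.987688)·b = (0.954 - 0.04049i)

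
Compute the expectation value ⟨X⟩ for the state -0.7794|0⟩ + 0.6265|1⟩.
-0.9766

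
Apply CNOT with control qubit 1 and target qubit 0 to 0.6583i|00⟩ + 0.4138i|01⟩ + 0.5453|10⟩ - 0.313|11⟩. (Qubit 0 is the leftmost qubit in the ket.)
0.6583i|00⟩ - 0.313|01⟩ + 0.5453|10⟩ + 0.4138i|11⟩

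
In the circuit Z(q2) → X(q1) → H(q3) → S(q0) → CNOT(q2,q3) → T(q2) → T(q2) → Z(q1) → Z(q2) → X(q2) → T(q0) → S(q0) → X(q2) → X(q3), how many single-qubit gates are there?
13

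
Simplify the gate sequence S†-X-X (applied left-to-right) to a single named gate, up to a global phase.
S†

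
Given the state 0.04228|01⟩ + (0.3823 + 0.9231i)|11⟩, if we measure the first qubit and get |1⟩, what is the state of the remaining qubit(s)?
(0.3826 + 0.9239i)|1⟩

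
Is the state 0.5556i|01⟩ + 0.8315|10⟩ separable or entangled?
Entangled

Writing the state as a|00⟩ + b|01⟩ + c|10⟩ + d|11⟩, it is a product state iff ad − bc = 0.
Here (a, b, c, d) = (0, 0.5556i, 0.8315, 0): ad − bc = (0)(0) − (0.5556i)(0.8315) = -0.462i ≠ 0, so the state is entangled.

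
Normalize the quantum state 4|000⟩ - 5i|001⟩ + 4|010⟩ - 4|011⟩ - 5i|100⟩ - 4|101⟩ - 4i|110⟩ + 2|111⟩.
0.3455|000⟩ - 0.4319i|001⟩ + 0.3455|010⟩ - 0.3455|011⟩ - 0.4319i|100⟩ - 0.3455|101⟩ - 0.3455i|110⟩ + 0.1728|111⟩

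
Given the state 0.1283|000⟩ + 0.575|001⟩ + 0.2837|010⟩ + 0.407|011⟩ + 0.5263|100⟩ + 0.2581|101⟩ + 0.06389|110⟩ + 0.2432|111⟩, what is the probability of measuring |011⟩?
0.1656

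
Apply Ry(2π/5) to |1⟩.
-0.5878|0⟩ + 0.809|1⟩

Ry(2π/5) = [[cos(θ/2), −sin(θ/2)], [sin(θ/2), cos(θ/2)]]; θ = 2π/5, cos(θ/2) ≈ 0.809017, sin(θ/2) ≈ 0.587785.
With a = amp(|0⟩) = 0 and b = amp(|1⟩) = 1:
new amp(|0⟩) = (0.809017)·a + (-0.587785)·b = -0.5878
new amp(|1⟩) = (0.587785)·a + (0.809017)·b = 0.809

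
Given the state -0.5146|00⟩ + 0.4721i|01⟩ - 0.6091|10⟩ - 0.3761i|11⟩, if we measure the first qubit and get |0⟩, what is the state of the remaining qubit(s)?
-0.7369|0⟩ + 0.676i|1⟩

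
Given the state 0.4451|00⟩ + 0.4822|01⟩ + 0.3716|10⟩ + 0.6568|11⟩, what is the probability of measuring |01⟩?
0.2325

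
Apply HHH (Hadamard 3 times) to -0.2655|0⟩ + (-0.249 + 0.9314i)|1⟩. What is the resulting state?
(-0.3638 + 0.6586i)|0⟩ + (-0.01167 - 0.6586i)|1⟩

H² = I, so H^3 = H: a single Hadamard. With (a, b) = (-0.2655, (-0.249 + 0.9314i)), H gives ((a + b)/√2, (a − b)/√2) = ((-0.3638 + 0.6586i), (-0.01167 - 0.6586i)).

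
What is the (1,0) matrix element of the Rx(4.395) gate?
-0.81i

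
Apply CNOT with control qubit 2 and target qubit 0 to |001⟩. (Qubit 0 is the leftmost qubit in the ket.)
|101⟩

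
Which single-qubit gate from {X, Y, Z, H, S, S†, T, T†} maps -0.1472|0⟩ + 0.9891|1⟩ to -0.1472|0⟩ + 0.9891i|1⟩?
S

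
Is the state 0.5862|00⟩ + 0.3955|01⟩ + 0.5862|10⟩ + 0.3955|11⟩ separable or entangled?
Separable

Writing the state as a|00⟩ + b|01⟩ + c|10⟩ + d|11⟩, it is a product state iff ad − bc = 0.
Here (a, b, c, d) = (0.5862, 0.3955, 0.5862, 0.3955): ad − bc = (0.5862)(0.3955) − (0.3955)(0.5862) = 0, so the state is separable.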